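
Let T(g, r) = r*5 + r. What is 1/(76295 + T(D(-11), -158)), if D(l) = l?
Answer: 1/75347 ≈ 1.3272e-5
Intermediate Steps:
T(g, r) = 6*r (T(g, r) = 5*r + r = 6*r)
1/(76295 + T(D(-11), -158)) = 1/(76295 + 6*(-158)) = 1/(76295 - 948) = 1/75347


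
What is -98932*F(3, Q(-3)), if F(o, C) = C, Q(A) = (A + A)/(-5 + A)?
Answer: -74199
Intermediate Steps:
Q(A) = 2*A/(-5 + A) (Q(A) = (2*A)/(-5 + A) = 2*A/(-5 + A))
-98932*F(3, Q(-3)) = -197864*(-3)/(-5 - 3) = -197864*(-3)/(-8) = -197864*(-3)*(-1)/8 = -98932*3/4 = -74199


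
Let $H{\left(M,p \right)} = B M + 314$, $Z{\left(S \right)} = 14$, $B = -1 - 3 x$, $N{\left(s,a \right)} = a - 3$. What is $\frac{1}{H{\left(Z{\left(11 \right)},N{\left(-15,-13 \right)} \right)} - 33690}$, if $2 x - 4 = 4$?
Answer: $- \frac{1}{33558} \approx -2.9799 \cdot 10^{-5}$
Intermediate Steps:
$N{\left(s,a \right)} = -3 + a$ ($N{\left(s,a \right)} = a - 3 = -3 + a$)
$x = 4$ ($x = 2 + \frac{1}{2} \cdot 4 = 2 + 2 = 4$)
$B = -13$ ($B = -1 - 12 = -13$)
$H{\left(M,p \right)} = 314 - 13 M$ ($H{\left(M,p \right)} = - 13 M + 314 = 314 - 13 M$)
$\frac{1}{H{\left(Z{\left(11 \right)},N{\left(-15,-13 \right)} \right)} - 33690} = \frac{1}{\left(314 - 182\right) - 33690} = \frac{1}{132 - 33690} = \frac{1}{-33558} = - \frac{1}{33558}$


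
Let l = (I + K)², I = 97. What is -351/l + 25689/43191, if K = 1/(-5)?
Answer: 1879600453/3372583632 ≈ 0.55732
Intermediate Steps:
K = -⅕ (K = -⅕*1 = -⅕ ≈ -0.20000)
l = 234256/25 (l = (97 - ⅕)² = (484/5)² = 234256/25 ≈ 9370.2)
-351/l + 25689/43191 = -351/234256/25 + 25689/43191 = -351*25/234256 + 25689*(1/43191) = -8775/234256 + 8563/14397 = 1879600453/3372583632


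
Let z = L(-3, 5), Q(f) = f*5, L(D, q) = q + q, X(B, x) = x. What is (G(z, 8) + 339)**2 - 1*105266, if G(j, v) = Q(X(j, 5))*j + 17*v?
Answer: 420359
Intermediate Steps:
L(D, q) = 2*q
Q(f) = 5*f
z = 10 (z = 2*5 = 10)
G(j, v) = 17*v + 25*j (G(j, v) = (5*5)*j + 17*v = 25*j + 17*v = 17*v + 25*j)
(G(z, 8) + 339)**2 - 1*105266 = ((17*8 + 25*10) + 339)**2 - 1*105266 = ((136 + 250) + 339)**2 - 105266 = (386 + 339)**2 - 105266 = 725**2 - 105266 = 525625 - 105266 = 420359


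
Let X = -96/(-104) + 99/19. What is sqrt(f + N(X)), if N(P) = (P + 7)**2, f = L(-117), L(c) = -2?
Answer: sqrt(10401518)/247 ≈ 13.057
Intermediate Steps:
f = -2
X = 1515/247 (X = -96*(-1/104) + 99*(1/19) = 12/13 + 99/19 = 1515/247 ≈ 6.1336)
N(P) = (7 + P)**2
sqrt(f + N(X)) = sqrt(-2 + (7 + 1515/247)**2) = sqrt(-2 + (3244/247)**2) = sqrt(-2 + 10523536/61009) = sqrt(10401518/61009) = sqrt(10401518)/247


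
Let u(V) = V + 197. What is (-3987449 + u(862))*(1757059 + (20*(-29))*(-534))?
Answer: -8238987137810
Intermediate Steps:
u(V) = 197 + V
(-3987449 + u(862))*(1757059 + (20*(-29))*(-534)) = (-3987449 + (197 + 862))*(1757059 + (20*(-29))*(-534)) = (-3987449 + 1059)*(1757059 - 580*(-534)) = -3986390*(1757059 + 309720) = -3986390*2066779 = -8238987137810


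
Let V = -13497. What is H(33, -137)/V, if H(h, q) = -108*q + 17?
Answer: -14813/13497 ≈ -1.0975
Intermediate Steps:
H(h, q) = 17 - 108*q
H(33, -137)/V = (17 - 108*(-137))/(-13497) = (17 + 14796)*(-1/13497) = 14813*(-1/13497) = -14813/13497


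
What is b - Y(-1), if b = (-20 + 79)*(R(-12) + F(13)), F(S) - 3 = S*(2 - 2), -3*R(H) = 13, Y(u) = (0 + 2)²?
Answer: -248/3 ≈ -82.667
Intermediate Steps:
Y(u) = 4 (Y(u) = 2² = 4)
R(H) = -13/3 (R(H) = -⅓*13 = -13/3)
F(S) = 3 (F(S) = 3 + S*(2 - 2) = 3 + S*0 = 3 + 0 = 3)
b = -236/3 (b = (-20 + 79)*(-13/3 + 3) = 59*(-4/3) = -236/3 ≈ -78.667)
b - Y(-1) = -236/3 - 1*4 = -236/3 - 4 = -248/3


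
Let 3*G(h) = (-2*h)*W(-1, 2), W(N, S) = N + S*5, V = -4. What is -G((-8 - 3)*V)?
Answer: 264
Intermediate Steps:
W(N, S) = N + 5*S
G(h) = -6*h (G(h) = ((-2*h)*(-1 + 5*2))/3 = ((-2*h)*(-1 + 10))/3 = (-2*h*9)/3 = (-18*h)/3 = -6*h)
-G((-8 - 3)*V) = -(-6)*(-8 - 3)*(-4) = -(-6)*(-11*(-4)) = -(-6)*44 = -1*(-264) = 264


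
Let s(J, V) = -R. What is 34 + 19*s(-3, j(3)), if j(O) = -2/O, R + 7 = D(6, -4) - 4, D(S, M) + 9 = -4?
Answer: 490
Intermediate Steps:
D(S, M) = -13 (D(S, M) = -9 - 4 = -13)
R = -24 (R = -7 + (-13 - 4) = -7 - 17 = -24)
s(J, V) = 24 (s(J, V) = -1*(-24) = 24)
34 + 19*s(-3, j(3)) = 34 + 19*24 = 34 + 456 = 490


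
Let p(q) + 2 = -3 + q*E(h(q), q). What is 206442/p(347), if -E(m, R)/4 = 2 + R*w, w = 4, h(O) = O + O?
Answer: -206442/1929325 ≈ -0.10700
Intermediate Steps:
h(O) = 2*O
E(m, R) = -8 - 16*R (E(m, R) = -4*(2 + R*4) = -4*(2 + 4*R) = -8 - 16*R)
p(q) = -5 + q*(-8 - 16*q) (p(q) = -2 + (-3 + q*(-8 - 16*q)) = -5 + q*(-8 - 16*q))
206442/p(347) = 206442/(-5 - 8*347*(1 + 2*347)) = 206442/(-5 - 8*347*(1 + 694)) = 206442/(-5 - 8*347*695) = 206442/(-5 - 1929320) = 206442/(-1929325) = 206442*(-1/1929325) = -206442/1929325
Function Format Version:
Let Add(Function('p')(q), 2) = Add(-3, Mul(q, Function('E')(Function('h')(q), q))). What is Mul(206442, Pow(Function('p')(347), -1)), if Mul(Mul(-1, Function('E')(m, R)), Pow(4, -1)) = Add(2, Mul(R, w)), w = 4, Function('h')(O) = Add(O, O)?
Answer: Rational(-206442, 1929325) ≈ -0.10700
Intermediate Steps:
Function('h')(O) = Mul(2, O)
Function('E')(m, R) = Add(-8, Mul(-16, R)) (Function('E')(m, R) = Mul(-4, Add(2, Mul(R, 4))) = Mul(-4, Add(2, Mul(4, R))) = Add(-8, Mul(-16, R)))
Function('p')(q) = Add(-5, Mul(q, Add(-8, Mul(-16, q)))) (Function('p')(q) = Add(-2, Add(-3, Mul(q, Add(-8, Mul(-16, q))))) = Add(-5, Mul(q, Add(-8, Mul(-16, q)))))
Mul(206442, Pow(Function('p')(347), -1)) = Mul(206442, Pow(Add(-5, Mul(-8, 347, Add(1, Mul(2, 347)))), -1)) = Mul(206442, Pow(Add(-5, Mul(-8, 347, Add(1, 694))), -1)) = Mul(206442, Pow(Add(-5, Mul(-8, 347, 695)), -1)) = Mul(206442, Pow(Add(-5, -1929320), -1)) = Mul(206442, Pow(-1929325, -1)) = Mul(206442, Rational(-1, 1929325)) = Rational(-206442, 1929325)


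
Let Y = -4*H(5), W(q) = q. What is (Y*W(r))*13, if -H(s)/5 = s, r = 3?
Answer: 3900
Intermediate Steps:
H(s) = -5*s
Y = 100 (Y = -(-20)*5 = -4*(-25) = 100)
(Y*W(r))*13 = (100*3)*13 = 300*13 = 3900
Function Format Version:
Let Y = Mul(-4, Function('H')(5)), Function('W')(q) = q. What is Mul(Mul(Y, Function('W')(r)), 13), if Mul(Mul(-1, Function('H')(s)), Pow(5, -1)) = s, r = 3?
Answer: 3900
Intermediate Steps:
Function('H')(s) = Mul(-5, s)
Y = 100 (Y = Mul(-4, Mul(-5, 5)) = Mul(-4, -25) = 100)
Mul(Mul(Y, Function('W')(r)), 13) = Mul(Mul(100, 3), 13) = Mul(300, 13) = 3900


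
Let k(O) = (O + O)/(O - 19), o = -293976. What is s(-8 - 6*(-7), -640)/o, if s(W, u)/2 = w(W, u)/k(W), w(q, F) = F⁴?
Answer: -52428800000/208233 ≈ -2.5178e+5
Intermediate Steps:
k(O) = 2*O/(-19 + O) (k(O) = (2*O)/(-19 + O) = 2*O/(-19 + O))
s(W, u) = u⁴*(-19 + W)/W (s(W, u) = 2*(u⁴/((2*W/(-19 + W)))) = 2*(u⁴*((-19 + W)/(2*W))) = 2*(u⁴*(-19 + W)/(2*W)) = u⁴*(-19 + W)/W)
s(-8 - 6*(-7), -640)/o = ((-640)⁴*(-19 + (-8 - 6*(-7)))/(-8 - 6*(-7)))/(-293976) = (167772160000*(-19 + (-8 + 42))/(-8 + 42))*(-1/293976) = (167772160000*(-19 + 34)/34)*(-1/293976) = ((1/34)*167772160000*15)*(-1/293976) = (1258291200000/17)*(-1/293976) = -52428800000/208233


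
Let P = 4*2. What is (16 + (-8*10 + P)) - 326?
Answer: -382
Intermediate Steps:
P = 8
(16 + (-8*10 + P)) - 326 = (16 + (-8*10 + 8)) - 326 = (16 + (-80 + 8)) - 326 = (16 - 72) - 326 = -56 - 326 = -382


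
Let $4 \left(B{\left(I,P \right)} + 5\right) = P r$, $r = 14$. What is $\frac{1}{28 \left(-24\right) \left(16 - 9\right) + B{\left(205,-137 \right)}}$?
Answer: $- \frac{2}{10377} \approx -0.00019273$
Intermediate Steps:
$B{\left(I,P \right)} = -5 + \frac{7 P}{2}$ ($B{\left(I,P \right)} = -5 + \frac{P 14}{4} = -5 + \frac{14 P}{4} = -5 + \frac{7 P}{2}$)
$\frac{1}{28 \left(-24\right) \left(16 - 9\right) + B{\left(205,-137 \right)}} = \frac{1}{28 \left(-24\right) \left(16 - 9\right) + \left(-5 + \frac{7}{2} \left(-137\right)\right)} = \frac{1}{\left(-672\right) 7 - \frac{969}{2}} = \frac{1}{-4704 - \frac{969}{2}} = \frac{1}{- \frac{10377}{2}} = - \frac{2}{10377}$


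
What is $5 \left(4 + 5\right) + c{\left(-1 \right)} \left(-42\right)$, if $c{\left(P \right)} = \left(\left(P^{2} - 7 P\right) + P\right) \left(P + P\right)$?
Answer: $633$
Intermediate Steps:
$c{\left(P \right)} = 2 P \left(P^{2} - 6 P\right)$ ($c{\left(P \right)} = \left(P^{2} - 6 P\right) 2 P = 2 P \left(P^{2} - 6 P\right)$)
$5 \left(4 + 5\right) + c{\left(-1 \right)} \left(-42\right) = 5 \left(4 + 5\right) + 2 \left(-1\right)^{2} \left(-6 - 1\right) \left(-42\right) = 5 \cdot 9 + 2 \cdot 1 \left(-7\right) \left(-42\right) = 45 - -588 = 45 + 588 = 633$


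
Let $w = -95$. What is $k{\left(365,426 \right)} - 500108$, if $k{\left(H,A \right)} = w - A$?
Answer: $-500629$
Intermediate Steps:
$k{\left(H,A \right)} = -95 - A$
$k{\left(365,426 \right)} - 500108 = \left(-95 - 426\right) - 500108 = -521 - 500108 = -500629$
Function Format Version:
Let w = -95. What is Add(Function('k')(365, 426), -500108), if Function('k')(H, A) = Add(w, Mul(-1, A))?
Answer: -500629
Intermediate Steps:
Function('k')(H, A) = Add(-95, Mul(-1, A))
Add(Function('k')(365, 426), -500108) = Add(Add(-95, Mul(-1, 426)), -500108) = Add(Add(-95, -426), -500108) = Add(-521, -500108) = -500629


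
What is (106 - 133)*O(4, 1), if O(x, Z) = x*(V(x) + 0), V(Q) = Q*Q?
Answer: -1728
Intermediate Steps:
V(Q) = Q²
O(x, Z) = x³ (O(x, Z) = x*(x² + 0) = x*x² = x³)
(106 - 133)*O(4, 1) = (106 - 133)*4³ = -27*64 = -1728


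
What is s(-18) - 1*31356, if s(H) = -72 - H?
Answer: -31410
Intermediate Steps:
s(-18) - 1*31356 = (-72 - 1*(-18)) - 1*31356 = (-72 + 18) - 31356 = -54 - 31356 = -31410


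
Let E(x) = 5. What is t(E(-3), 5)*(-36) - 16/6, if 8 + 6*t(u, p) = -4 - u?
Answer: 298/3 ≈ 99.333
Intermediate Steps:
t(u, p) = -2 - u/6 (t(u, p) = -4/3 + (-4 - u)/6 = -4/3 + (-2/3 - u/6) = -2 - u/6)
t(E(-3), 5)*(-36) - 16/6 = (-2 - 1/6*5)*(-36) - 16/6 = (-2 - 5/6)*(-36) - 16/6 = -17/6*(-36) - 4*2/3 = 102 - 8/3 = 298/3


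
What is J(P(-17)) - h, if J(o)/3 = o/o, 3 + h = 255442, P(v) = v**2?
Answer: -255436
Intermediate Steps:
h = 255439 (h = -3 + 255442 = 255439)
J(o) = 3 (J(o) = 3*(o/o) = 3*1 = 3)
J(P(-17)) - h = 3 - 1*255439 = 3 - 255439 = -255436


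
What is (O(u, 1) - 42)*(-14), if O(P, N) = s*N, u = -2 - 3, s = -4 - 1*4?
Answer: 700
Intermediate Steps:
s = -8 (s = -4 - 4 = -8)
u = -5
O(P, N) = -8*N
(O(u, 1) - 42)*(-14) = (-8*1 - 42)*(-14) = (-8 - 42)*(-14) = -50*(-14) = 700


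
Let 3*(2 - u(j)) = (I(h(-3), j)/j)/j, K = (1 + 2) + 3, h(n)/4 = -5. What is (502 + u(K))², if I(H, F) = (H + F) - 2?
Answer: 185286544/729 ≈ 2.5417e+5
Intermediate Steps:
h(n) = -20 (h(n) = 4*(-5) = -20)
K = 6 (K = 3 + 3 = 6)
I(H, F) = -2 + F + H (I(H, F) = (F + H) - 2 = -2 + F + H)
u(j) = 2 - (-22 + j)/(3*j²) (u(j) = 2 - (-2 + j - 20)/j/(3*j) = 2 - (-22 + j)/j/(3*j) = 2 - (-22 + j)/(3*j²))
(502 + u(K))² = (502 + (⅓)*(22 - 1*6 + 6*6²)/6²)² = (502 + (⅓)*(1/36)*(22 - 6 + 6*36))² = (502 + (⅓)*(1/36)*(22 - 6 + 216))² = (502 + (⅓)*(1/36)*232)² = (502 + 58/27)² = (13612/27)² = 185286544/729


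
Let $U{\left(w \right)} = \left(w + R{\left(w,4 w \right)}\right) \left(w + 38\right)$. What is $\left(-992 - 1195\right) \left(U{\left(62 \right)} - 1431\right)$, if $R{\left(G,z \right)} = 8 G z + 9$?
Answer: $-26914247703$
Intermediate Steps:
$R{\left(G,z \right)} = 9 + 8 G z$ ($R{\left(G,z \right)} = 8 G z + 9 = 9 + 8 G z$)
$U{\left(w \right)} = \left(38 + w\right) \left(9 + w + 32 w^{2}\right)$ ($U{\left(w \right)} = \left(w + \left(9 + 8 w 4 w\right)\right) \left(w + 38\right) = \left(w + \left(9 + 32 w^{2}\right)\right) \left(38 + w\right) = \left(9 + w + 32 w^{2}\right) \left(38 + w\right) = \left(38 + w\right) \left(9 + w + 32 w^{2}\right)$)
$\left(-992 - 1195\right) \left(U{\left(62 \right)} - 1431\right) = \left(-992 - 1195\right) \left(\left(342 + 32 \cdot 62^{3} + 47 \cdot 62 + 1217 \cdot 62^{2}\right) - 1431\right) = - 2187 \left(\left(342 + 32 \cdot 238328 + 2914 + 1217 \cdot 3844\right) - 1431\right) = - 2187 \left(\left(342 + 7626496 + 2914 + 4678148\right) - 1431\right) = - 2187 \left(12307900 - 1431\right) = \left(-2187\right) 12306469 = -26914247703$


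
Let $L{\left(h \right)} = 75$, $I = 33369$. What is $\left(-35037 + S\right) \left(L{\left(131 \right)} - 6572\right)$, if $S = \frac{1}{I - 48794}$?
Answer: $\frac{3511275881822}{15425} \approx 2.2764 \cdot 10^{8}$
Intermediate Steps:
$S = - \frac{1}{15425}$ ($S = \frac{1}{33369 - 48794} = \frac{1}{-15425} = - \frac{1}{15425} \approx -6.483 \cdot 10^{-5}$)
$\left(-35037 + S\right) \left(L{\left(131 \right)} - 6572\right) = \left(-35037 - \frac{1}{15425}\right) \left(75 - 6572\right) = \left(- \frac{540445726}{15425}\right) \left(-6497\right) = \frac{3511275881822}{15425}$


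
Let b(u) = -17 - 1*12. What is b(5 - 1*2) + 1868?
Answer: 1839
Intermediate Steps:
b(u) = -29 (b(u) = -17 - 12 = -29)
b(5 - 1*2) + 1868 = -29 + 1868 = 1839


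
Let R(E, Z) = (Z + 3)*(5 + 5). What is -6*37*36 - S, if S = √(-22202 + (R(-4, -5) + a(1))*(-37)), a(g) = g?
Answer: -7992 - I*√21499 ≈ -7992.0 - 146.63*I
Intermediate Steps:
R(E, Z) = 30 + 10*Z (R(E, Z) = (3 + Z)*10 = 30 + 10*Z)
S = I*√21499 (S = √(-22202 + ((30 + 10*(-5)) + 1)*(-37)) = √(-22202 + ((30 - 50) + 1)*(-37)) = √(-22202 + (-20 + 1)*(-37)) = √(-22202 - 19*(-37)) = √(-22202 + 703) = √(-21499) = I*√21499 ≈ 146.63*I)
-6*37*36 - S = -6*37*36 - I*√21499 = -222*36 - I*√21499 = -7992 - I*√21499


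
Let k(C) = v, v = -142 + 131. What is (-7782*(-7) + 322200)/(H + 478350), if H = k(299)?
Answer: 376674/478339 ≈ 0.78746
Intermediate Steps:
v = -11
k(C) = -11
H = -11
(-7782*(-7) + 322200)/(H + 478350) = (-7782*(-7) + 322200)/(-11 + 478350) = (54474 + 322200)/478339 = 376674*(1/478339) = 376674/478339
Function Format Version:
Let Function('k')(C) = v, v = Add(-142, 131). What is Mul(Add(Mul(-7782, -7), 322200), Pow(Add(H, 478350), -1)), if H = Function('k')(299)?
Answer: Rational(376674, 478339) ≈ 0.78746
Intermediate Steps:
v = -11
Function('k')(C) = -11
H = -11
Mul(Add(Mul(-7782, -7), 322200), Pow(Add(H, 478350), -1)) = Mul(Add(Mul(-7782, -7), 322200), Pow(Add(-11, 478350), -1)) = Mul(Add(54474, 322200), Pow(478339, -1)) = Mul(376674, Rational(1, 478339)) = Rational(376674, 478339)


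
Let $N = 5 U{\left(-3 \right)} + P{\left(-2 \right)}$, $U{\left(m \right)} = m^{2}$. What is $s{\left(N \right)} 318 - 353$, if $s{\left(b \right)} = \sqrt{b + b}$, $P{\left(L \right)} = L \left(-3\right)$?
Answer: $-353 + 318 \sqrt{102} \approx 2858.6$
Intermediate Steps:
$P{\left(L \right)} = - 3 L$
$N = 51$ ($N = 5 \left(-3\right)^{2} - -6 = 5 \cdot 9 + 6 = 45 + 6 = 51$)
$s{\left(b \right)} = \sqrt{2} \sqrt{b}$ ($s{\left(b \right)} = \sqrt{2 b} = \sqrt{2} \sqrt{b}$)
$s{\left(N \right)} 318 - 353 = \sqrt{2} \sqrt{51} \cdot 318 - 353 = \sqrt{102} \cdot 318 - 353 = 318 \sqrt{102} - 353 = -353 + 318 \sqrt{102}$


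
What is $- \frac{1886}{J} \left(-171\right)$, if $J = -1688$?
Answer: $- \frac{161253}{844} \approx -191.06$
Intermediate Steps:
$- \frac{1886}{J} \left(-171\right) = - \frac{1886}{-1688} \left(-171\right) = \left(-1886\right) \left(- \frac{1}{1688}\right) \left(-171\right) = \frac{943}{844} \left(-171\right) = - \frac{161253}{844}$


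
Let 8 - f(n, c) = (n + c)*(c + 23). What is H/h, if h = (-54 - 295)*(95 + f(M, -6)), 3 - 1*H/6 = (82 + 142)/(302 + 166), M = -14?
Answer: -590/6029673 ≈ -9.7849e-5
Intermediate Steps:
f(n, c) = 8 - (23 + c)*(c + n) (f(n, c) = 8 - (n + c)*(c + 23) = 8 - (c + n)*(23 + c) = 8 - (23 + c)*(c + n))
H = 590/39 (H = 18 - 6*(82 + 142)/(302 + 166) = 18 - 1344/468 = 18 - 6*56/117 = 18 - 112/39 = 590/39 ≈ 15.128)
h = -154607 (h = (-54 - 295)*(95 + (8 - 1*(-6)² - 23*(-6) - 23*(-14) - 1*(-6)*(-14))) = -349*(95 + (8 - 1*36 + 138 + 322 - 84)) = -349*(95 + (8 - 36 + 138 + 322 - 84)) = -349*(95 + 348) = -349*443 = -154607)
H/h = (590/39)/(-154607) = (590/39)*(-1/154607) = -590/6029673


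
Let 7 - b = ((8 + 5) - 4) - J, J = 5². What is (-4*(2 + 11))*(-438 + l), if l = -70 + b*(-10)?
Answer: 38376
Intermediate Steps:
J = 25
b = 23 (b = 7 - (((8 + 5) - 4) - 1*25) = 7 - ((13 - 4) - 25) = 7 - (9 - 25) = 7 - 1*(-16) = 7 + 16 = 23)
l = -300 (l = -70 + 23*(-10) = -70 - 230 = -300)
(-4*(2 + 11))*(-438 + l) = (-4*(2 + 11))*(-438 - 300) = -4*13*(-738) = -52*(-738) = 38376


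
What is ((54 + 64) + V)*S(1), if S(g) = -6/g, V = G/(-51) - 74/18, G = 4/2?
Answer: -34838/51 ≈ -683.10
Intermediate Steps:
G = 2 (G = 4*(½) = 2)
V = -635/153 (V = 2/(-51) - 74/18 = 2*(-1/51) - 74*1/18 = -2/51 - 37/9 = -635/153 ≈ -4.1503)
((54 + 64) + V)*S(1) = ((54 + 64) - 635/153)*(-6/1) = (118 - 635/153)*(-6*1) = (17419/153)*(-6) = -34838/51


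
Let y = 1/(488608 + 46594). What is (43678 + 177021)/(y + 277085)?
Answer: 118118546198/148296446171 ≈ 0.79650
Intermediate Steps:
y = 1/535202 ≈ 1.8685e-6
(43678 + 177021)/(y + 277085) = (43678 + 177021)/(1/535202 + 277085) = 220699/(148296446171/535202) = 220699*(535202/148296446171) = 118118546198/148296446171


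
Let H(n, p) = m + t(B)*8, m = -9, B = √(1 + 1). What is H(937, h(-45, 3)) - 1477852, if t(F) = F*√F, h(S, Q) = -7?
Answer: -1477861 + 8*2^(¾) ≈ -1.4778e+6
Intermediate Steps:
B = √2 ≈ 1.4142
t(F) = F^(3/2)
H(n, p) = -9 + 8*2^(¾) (H(n, p) = -9 + (√2)^(3/2)*8 = -9 + 2^(¾)*8 = -9 + 8*2^(¾))
H(937, h(-45, 3)) - 1477852 = (-9 + 8*2^(¾)) - 1477852 = -1477861 + 8*2^(¾)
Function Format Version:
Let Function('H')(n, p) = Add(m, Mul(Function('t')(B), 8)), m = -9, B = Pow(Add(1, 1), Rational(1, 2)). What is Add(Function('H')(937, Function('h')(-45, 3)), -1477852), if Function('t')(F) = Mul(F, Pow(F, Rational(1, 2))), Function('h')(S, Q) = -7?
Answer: Add(-1477861, Mul(8, Pow(2, Rational(3, 4)))) ≈ -1.4778e+6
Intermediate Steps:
B = Pow(2, Rational(1, 2)) ≈ 1.4142
Function('t')(F) = Pow(F, Rational(3, 2))
Function('H')(n, p) = Add(-9, Mul(8, Pow(2, Rational(3, 4)))) (Function('H')(n, p) = Add(-9, Mul(Pow(Pow(2, Rational(1, 2)), Rational(3, 2)), 8)) = Add(-9, Mul(Pow(2, Rational(3, 4)), 8)) = Add(-9, Mul(8, Pow(2, Rational(3, 4)))))
Add(Function('H')(937, Function('h')(-45, 3)), -1477852) = Add(Add(-9, Mul(8, Pow(2, Rational(3, 4)))), -1477852) = Add(-1477861, Mul(8, Pow(2, Rational(3, 4))))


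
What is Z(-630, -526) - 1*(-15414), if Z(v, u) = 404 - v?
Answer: 16448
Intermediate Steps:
Z(-630, -526) - 1*(-15414) = (404 - 1*(-630)) - 1*(-15414) = (404 + 630) + 15414 = 1034 + 15414 = 16448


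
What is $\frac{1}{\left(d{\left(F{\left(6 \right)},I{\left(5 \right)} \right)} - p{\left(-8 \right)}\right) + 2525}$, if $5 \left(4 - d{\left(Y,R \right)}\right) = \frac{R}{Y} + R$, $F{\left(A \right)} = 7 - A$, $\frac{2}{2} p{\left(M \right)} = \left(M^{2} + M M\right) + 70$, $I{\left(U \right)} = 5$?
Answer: $\frac{1}{2329} \approx 0.00042937$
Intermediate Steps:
$p{\left(M \right)} = 70 + 2 M^{2}$ ($p{\left(M \right)} = \left(M^{2} + M M\right) + 70 = \left(M^{2} + M^{2}\right) + 70 = 2 M^{2} + 70 = 70 + 2 M^{2}$)
$d{\left(Y,R \right)} = 4 - \frac{R}{5} - \frac{R}{5 Y}$ ($d{\left(Y,R \right)} = 4 - \frac{\frac{R}{Y} + R}{5} = 4 - \frac{R + \frac{R}{Y}}{5} = 4 - \left(\frac{R}{5} + \frac{R}{5 Y}\right) = 4 - \frac{R}{5} - \frac{R}{5 Y}$)
$\frac{1}{\left(d{\left(F{\left(6 \right)},I{\left(5 \right)} \right)} - p{\left(-8 \right)}\right) + 2525} = \frac{1}{\left(\left(4 - 1 - 1 \frac{1}{7 - 6}\right) - \left(70 + 2 \left(-8\right)^{2}\right)\right) + 2525} = \frac{1}{\left(\left(4 - 1 - 1 \frac{1}{7 - 6}\right) - \left(70 + 2 \cdot 64\right)\right) + 2525} = \frac{1}{\left(\left(4 - 1 - 1 \cdot 1^{-1}\right) - \left(70 + 128\right)\right) + 2525} = \frac{1}{\left(\left(4 - 1 - 1 \cdot 1\right) - 198\right) + 2525} = \frac{1}{\left(\left(4 - 1 - 1\right) - 198\right) + 2525} = \frac{1}{\left(2 - 198\right) + 2525} = \frac{1}{-196 + 2525} = \frac{1}{2329}$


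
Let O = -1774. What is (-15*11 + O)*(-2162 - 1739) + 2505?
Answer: 7566544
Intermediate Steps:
(-15*11 + O)*(-2162 - 1739) + 2505 = (-15*11 - 1774)*(-2162 - 1739) + 2505 = (-165 - 1774)*(-3901) + 2505 = -1939*(-3901) + 2505 = 7564039 + 2505 = 7566544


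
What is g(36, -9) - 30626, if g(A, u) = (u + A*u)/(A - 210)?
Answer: -1776197/58 ≈ -30624.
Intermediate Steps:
g(A, u) = (u + A*u)/(-210 + A)
g(36, -9) - 30626 = -9*(1 + 36)/(-210 + 36) - 30626 = -9*37/(-174) - 30626 = -9*(-1/174)*37 - 30626 = 111/58 - 30626 = -1776197/58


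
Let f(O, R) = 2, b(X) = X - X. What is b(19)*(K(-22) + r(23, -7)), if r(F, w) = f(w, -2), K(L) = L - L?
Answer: 0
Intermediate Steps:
b(X) = 0
K(L) = 0
r(F, w) = 2
b(19)*(K(-22) + r(23, -7)) = 0*(0 + 2) = 0*2 = 0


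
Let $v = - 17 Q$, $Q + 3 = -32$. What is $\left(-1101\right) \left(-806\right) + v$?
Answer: $888001$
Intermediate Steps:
$Q = -35$ ($Q = -3 - 32 = -35$)
$v = 595$ ($v = \left(-17\right) \left(-35\right) = 595$)
$\left(-1101\right) \left(-806\right) + v = \left(-1101\right) \left(-806\right) + 595 = 887406 + 595 = 888001$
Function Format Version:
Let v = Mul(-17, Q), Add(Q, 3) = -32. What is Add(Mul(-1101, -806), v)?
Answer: 888001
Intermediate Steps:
Q = -35 (Q = Add(-3, -32) = -35)
v = 595 (v = Mul(-17, -35) = 595)
Add(Mul(-1101, -806), v) = Add(Mul(-1101, -806), 595) = Add(887406, 595) = 888001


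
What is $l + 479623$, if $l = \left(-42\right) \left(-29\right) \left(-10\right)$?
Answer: $467443$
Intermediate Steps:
$l = -12180$ ($l = 1218 \left(-10\right) = -12180$)
$l + 479623 = -12180 + 479623 = 467443$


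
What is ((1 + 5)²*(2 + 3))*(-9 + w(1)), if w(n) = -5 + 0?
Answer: -2520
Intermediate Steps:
w(n) = -5
((1 + 5)²*(2 + 3))*(-9 + w(1)) = ((1 + 5)²*(2 + 3))*(-9 - 5) = (6²*5)*(-14) = (36*5)*(-14) = 180*(-14) = -2520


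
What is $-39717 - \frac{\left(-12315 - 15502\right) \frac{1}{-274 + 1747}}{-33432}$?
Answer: $- \frac{1955877037729}{49245336} \approx -39717.0$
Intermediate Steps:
$-39717 - \frac{\left(-12315 - 15502\right) \frac{1}{-274 + 1747}}{-33432} = -39717 - - \frac{27817}{1473} \left(- \frac{1}{33432}\right) = -39717 - \left(-27817\right) \frac{1}{1473} \left(- \frac{1}{33432}\right) = -39717 - \left(- \frac{27817}{1473}\right) \left(- \frac{1}{33432}\right) = -39717 - \frac{27817}{49245336} = - \frac{1955877037729}{49245336}$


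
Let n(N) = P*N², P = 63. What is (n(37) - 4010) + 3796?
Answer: 86033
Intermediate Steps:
n(N) = 63*N²
(n(37) - 4010) + 3796 = (63*37² - 4010) + 3796 = (63*1369 - 4010) + 3796 = (86247 - 4010) + 3796 = 82237 + 3796 = 86033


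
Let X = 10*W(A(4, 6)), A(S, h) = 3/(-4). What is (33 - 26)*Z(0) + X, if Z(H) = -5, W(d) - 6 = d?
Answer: 35/2 ≈ 17.500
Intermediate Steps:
A(S, h) = -¾ (A(S, h) = 3*(-¼) = -¾)
W(d) = 6 + d
X = 105/2 (X = 10*(6 - ¾) = 10*(21/4) = 105/2 ≈ 52.500)
(33 - 26)*Z(0) + X = (33 - 26)*(-5) + 105/2 = 7*(-5) + 105/2 = -35 + 105/2 = 35/2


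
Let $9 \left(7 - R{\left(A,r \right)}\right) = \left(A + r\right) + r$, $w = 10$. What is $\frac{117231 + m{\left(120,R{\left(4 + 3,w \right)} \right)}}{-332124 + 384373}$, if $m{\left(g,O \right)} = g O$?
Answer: $\frac{117711}{52249} \approx 2.2529$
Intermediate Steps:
$R{\left(A,r \right)} = 7 - \frac{2 r}{9} - \frac{A}{9}$ ($R{\left(A,r \right)} = 7 - \frac{\left(A + r\right) + r}{9} = 7 - \frac{A + 2 r}{9} = 7 - \left(\frac{A}{9} + \frac{2 r}{9}\right) = 7 - \frac{2 r}{9} - \frac{A}{9}$)
$m{\left(g,O \right)} = O g$
$\frac{117231 + m{\left(120,R{\left(4 + 3,w \right)} \right)}}{-332124 + 384373} = \frac{117231 + \left(7 - \frac{20}{9} - \frac{4 + 3}{9}\right) 120}{-332124 + 384373} = \frac{117231 + \left(7 - \frac{20}{9} - \frac{7}{9}\right) 120}{52249} = \left(117231 + \left(7 - \frac{20}{9} - \frac{7}{9}\right) 120\right) \frac{1}{52249} = \left(117231 + 4 \cdot 120\right) \frac{1}{52249} = \left(117231 + 480\right) \frac{1}{52249} = 117711 \cdot \frac{1}{52249} = \frac{117711}{52249}$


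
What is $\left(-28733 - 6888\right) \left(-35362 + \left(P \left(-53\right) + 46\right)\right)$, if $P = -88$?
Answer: $1091854892$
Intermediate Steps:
$\left(-28733 - 6888\right) \left(-35362 + \left(P \left(-53\right) + 46\right)\right) = \left(-28733 - 6888\right) \left(-35362 + \left(\left(-88\right) \left(-53\right) + 46\right)\right) = - 35621 \left(-35362 + \left(4664 + 46\right)\right) = - 35621 \left(-35362 + 4710\right) = \left(-35621\right) \left(-30652\right) = 1091854892$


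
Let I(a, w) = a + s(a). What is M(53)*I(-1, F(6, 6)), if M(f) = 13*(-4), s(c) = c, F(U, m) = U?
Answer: 104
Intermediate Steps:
M(f) = -52
I(a, w) = 2*a (I(a, w) = a + a = 2*a)
M(53)*I(-1, F(6, 6)) = -104*(-1) = -52*(-2) = 104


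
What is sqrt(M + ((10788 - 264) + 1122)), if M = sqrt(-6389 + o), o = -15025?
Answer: sqrt(11646 + I*sqrt(21414)) ≈ 107.92 + 0.678*I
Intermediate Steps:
M = I*sqrt(21414) (M = sqrt(-6389 - 15025) = sqrt(-21414) = I*sqrt(21414) ≈ 146.34*I)
sqrt(M + ((10788 - 264) + 1122)) = sqrt(I*sqrt(21414) + ((10788 - 264) + 1122)) = sqrt(I*sqrt(21414) + (10524 + 1122)) = sqrt(I*sqrt(21414) + 11646) = sqrt(11646 + I*sqrt(21414))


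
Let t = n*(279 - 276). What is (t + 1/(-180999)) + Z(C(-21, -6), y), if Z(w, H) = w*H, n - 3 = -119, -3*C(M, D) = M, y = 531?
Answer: 609785630/180999 ≈ 3369.0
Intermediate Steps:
C(M, D) = -M/3
n = -116 (n = 3 - 119 = -116)
t = -348 (t = -116*(279 - 276) = -116*3 = -348)
Z(w, H) = H*w
(t + 1/(-180999)) + Z(C(-21, -6), y) = (-348 + 1/(-180999)) + 531*(-1/3*(-21)) = (-348 - 1/180999) + 531*7 = -62987653/180999 + 3717 = 609785630/180999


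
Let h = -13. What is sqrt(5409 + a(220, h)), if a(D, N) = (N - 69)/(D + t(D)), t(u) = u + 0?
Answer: sqrt(65446645)/110 ≈ 73.545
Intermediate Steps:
t(u) = u
a(D, N) = (-69 + N)/(2*D) (a(D, N) = (N - 69)/(D + D) = (-69 + N)/((2*D)) = (-69 + N)*(1/(2*D)) = (-69 + N)/(2*D))
sqrt(5409 + a(220, h)) = sqrt(5409 + (1/2)*(-69 - 13)/220) = sqrt(5409 + (1/2)*(1/220)*(-82)) = sqrt(5409 - 41/220) = sqrt(1189939/220) = sqrt(65446645)/110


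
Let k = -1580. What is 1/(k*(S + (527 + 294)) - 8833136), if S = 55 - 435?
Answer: -1/9529916 ≈ -1.0493e-7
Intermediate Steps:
S = -380
1/(k*(S + (527 + 294)) - 8833136) = 1/(-1580*(-380 + (527 + 294)) - 8833136) = 1/(-1580*(-380 + 821) - 8833136) = 1/(-1580*441 - 8833136) = 1/(-696780 - 8833136) = 1/(-9529916) = -1/9529916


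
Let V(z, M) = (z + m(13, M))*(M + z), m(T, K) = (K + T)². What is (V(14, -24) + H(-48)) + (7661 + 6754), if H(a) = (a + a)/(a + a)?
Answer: 13066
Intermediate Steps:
V(z, M) = (M + z)*(z + (13 + M)²) (V(z, M) = (z + (M + 13)²)*(M + z) = (z + (13 + M)²)*(M + z) = (M + z)*(z + (13 + M)²))
H(a) = 1 (H(a) = (2*a)/((2*a)) = (2*a)*(1/(2*a)) = 1)
(V(14, -24) + H(-48)) + (7661 + 6754) = ((14² - 24*14 - 24*(13 - 24)² + 14*(13 - 24)²) + 1) + (7661 + 6754) = ((196 - 336 - 24*(-11)² + 14*(-11)²) + 1) + 14415 = ((196 - 336 - 24*121 + 14*121) + 1) + 14415 = ((196 - 336 - 2904 + 1694) + 1) + 14415 = (-1350 + 1) + 14415 = -1349 + 14415 = 13066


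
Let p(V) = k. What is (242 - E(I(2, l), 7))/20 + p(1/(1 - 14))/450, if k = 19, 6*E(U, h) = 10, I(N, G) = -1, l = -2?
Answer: 10853/900 ≈ 12.059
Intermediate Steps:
E(U, h) = 5/3 (E(U, h) = (⅙)*10 = 5/3)
p(V) = 19
(242 - E(I(2, l), 7))/20 + p(1/(1 - 14))/450 = (242 - 1*5/3)/20 + 19/450 = (242 - 5/3)*(1/20) + 19*(1/450) = (721/3)*(1/20) + 19/450 = 721/60 + 19/450 = 10853/900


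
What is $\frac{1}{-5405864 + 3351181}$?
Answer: $- \frac{1}{2054683} \approx -4.8669 \cdot 10^{-7}$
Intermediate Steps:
$\frac{1}{-5405864 + 3351181} = \frac{1}{-2054683} = - \frac{1}{2054683}$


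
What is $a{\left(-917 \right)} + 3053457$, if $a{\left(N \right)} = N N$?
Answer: $3894346$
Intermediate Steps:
$a{\left(N \right)} = N^{2}$
$a{\left(-917 \right)} + 3053457 = \left(-917\right)^{2} + 3053457 = 840889 + 3053457 = 3894346$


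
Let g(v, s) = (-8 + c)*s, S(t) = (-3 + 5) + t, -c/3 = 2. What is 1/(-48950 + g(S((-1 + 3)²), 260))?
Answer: -1/52590 ≈ -1.9015e-5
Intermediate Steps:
c = -6 (c = -3*2 = -6)
S(t) = 2 + t
g(v, s) = -14*s (g(v, s) = (-8 - 6)*s = -14*s)
1/(-48950 + g(S((-1 + 3)²), 260)) = 1/(-48950 - 14*260) = 1/(-48950 - 3640) = 1/(-52590) = -1/52590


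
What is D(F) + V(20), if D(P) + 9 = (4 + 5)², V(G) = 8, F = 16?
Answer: 80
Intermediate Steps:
D(P) = 72 (D(P) = -9 + (4 + 5)² = -9 + 9² = -9 + 81 = 72)
D(F) + V(20) = 72 + 8 = 80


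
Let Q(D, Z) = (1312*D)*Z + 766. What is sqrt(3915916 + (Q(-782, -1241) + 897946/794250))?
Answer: sqrt(895196152833253595)/26475 ≈ 35737.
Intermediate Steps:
Q(D, Z) = 766 + 1312*D*Z (Q(D, Z) = 1312*D*Z + 766 = 766 + 1312*D*Z)
sqrt(3915916 + (Q(-782, -1241) + 897946/794250)) = sqrt(3915916 + ((766 + 1312*(-782)*(-1241)) + 897946/794250)) = sqrt(3915916 + ((766 + 1273246144) + 897946*(1/794250))) = sqrt(3915916 + (1273246910 + 448973/397125)) = sqrt(3915916 + 505638179582723/397125) = sqrt(507193287724223/397125) = sqrt(895196152833253595)/26475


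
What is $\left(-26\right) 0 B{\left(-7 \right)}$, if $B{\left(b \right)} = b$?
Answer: $0$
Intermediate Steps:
$\left(-26\right) 0 B{\left(-7 \right)} = \left(-26\right) 0 \left(-7\right) = 0 \left(-7\right) = 0$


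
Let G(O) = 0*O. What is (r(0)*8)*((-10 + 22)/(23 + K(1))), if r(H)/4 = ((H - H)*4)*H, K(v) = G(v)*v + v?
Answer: 0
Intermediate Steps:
G(O) = 0
K(v) = v (K(v) = 0*v + v = 0 + v = v)
r(H) = 0 (r(H) = 4*(((H - H)*4)*H) = 4*((0*4)*H) = 4*(0*H) = 4*0 = 0)
(r(0)*8)*((-10 + 22)/(23 + K(1))) = (0*8)*((-10 + 22)/(23 + 1)) = 0*(12/24) = 0*(12*(1/24)) = 0*(½) = 0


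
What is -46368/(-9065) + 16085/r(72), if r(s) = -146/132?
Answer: -1374301398/94535 ≈ -14537.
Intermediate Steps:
r(s) = -73/66 (r(s) = -146*1/132 = -73/66)
-46368/(-9065) + 16085/r(72) = -46368/(-9065) + 16085/(-73/66) = -46368*(-1/9065) + 16085*(-66/73) = 6624/1295 - 1061610/73 = -1374301398/94535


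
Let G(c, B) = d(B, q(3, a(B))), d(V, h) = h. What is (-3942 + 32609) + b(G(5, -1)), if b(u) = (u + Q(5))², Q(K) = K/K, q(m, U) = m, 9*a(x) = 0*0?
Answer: 28683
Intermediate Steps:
a(x) = 0 (a(x) = (0*0)/9 = (⅑)*0 = 0)
Q(K) = 1
G(c, B) = 3
b(u) = (1 + u)² (b(u) = (u + 1)² = (1 + u)²)
(-3942 + 32609) + b(G(5, -1)) = (-3942 + 32609) + (1 + 3)² = 28667 + 4² = 28667 + 16 = 28683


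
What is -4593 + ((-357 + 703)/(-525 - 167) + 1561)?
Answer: -6065/2 ≈ -3032.5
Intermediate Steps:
-4593 + ((-357 + 703)/(-525 - 167) + 1561) = -4593 + (346/(-692) + 1561) = -4593 + (346*(-1/692) + 1561) = -4593 + (-½ + 1561) = -4593 + 3121/2 = -6065/2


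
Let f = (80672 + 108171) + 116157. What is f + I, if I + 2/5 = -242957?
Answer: 310213/5 ≈ 62043.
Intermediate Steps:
I = -1214787/5 (I = -2/5 - 242957 = -1214787/5 ≈ -2.4296e+5)
f = 305000 (f = 188843 + 116157 = 305000)
f + I = 305000 - 1214787/5 = 310213/5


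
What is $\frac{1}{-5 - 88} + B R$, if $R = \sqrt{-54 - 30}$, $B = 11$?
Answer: $- \frac{1}{93} + 22 i \sqrt{21} \approx -0.010753 + 100.82 i$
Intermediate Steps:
$R = 2 i \sqrt{21}$ ($R = \sqrt{-84} = 2 i \sqrt{21} \approx 9.1651 i$)
$\frac{1}{-5 - 88} + B R = \frac{1}{-5 - 88} + 11 \cdot 2 i \sqrt{21} = \frac{1}{-93} + 22 i \sqrt{21} = - \frac{1}{93} + 22 i \sqrt{21}$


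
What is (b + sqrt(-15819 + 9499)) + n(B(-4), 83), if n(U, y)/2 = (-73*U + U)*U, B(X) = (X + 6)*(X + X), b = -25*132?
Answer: -40164 + 4*I*sqrt(395) ≈ -40164.0 + 79.498*I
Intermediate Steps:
b = -3300
B(X) = 2*X*(6 + X) (B(X) = (6 + X)*(2*X) = 2*X*(6 + X))
n(U, y) = -144*U**2 (n(U, y) = 2*((-73*U + U)*U) = 2*((-72*U)*U) = 2*(-72*U**2) = -144*U**2)
(b + sqrt(-15819 + 9499)) + n(B(-4), 83) = (-3300 + sqrt(-15819 + 9499)) - 144*64*(6 - 4)**2 = (-3300 + sqrt(-6320)) - 144*(2*(-4)*2)**2 = (-3300 + 4*I*sqrt(395)) - 144*(-16)**2 = (-3300 + 4*I*sqrt(395)) - 144*256 = (-3300 + 4*I*sqrt(395)) - 36864 = -40164 + 4*I*sqrt(395)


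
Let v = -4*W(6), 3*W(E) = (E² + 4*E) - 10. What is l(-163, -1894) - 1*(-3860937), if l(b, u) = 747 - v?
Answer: 11585252/3 ≈ 3.8618e+6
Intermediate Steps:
W(E) = -10/3 + E²/3 + 4*E/3 (W(E) = ((E² + 4*E) - 10)/3 = (-10 + E² + 4*E)/3 = -10/3 + E²/3 + 4*E/3)
v = -200/3 (v = -4*(-10/3 + (⅓)*6² + (4/3)*6) = -4*(-10/3 + (⅓)*36 + 8) = -4*(-10/3 + 12 + 8) = -4*50/3 = -200/3 ≈ -66.667)
l(b, u) = 2441/3 (l(b, u) = 747 - 1*(-200/3) = 747 + 200/3 = 2441/3)
l(-163, -1894) - 1*(-3860937) = 2441/3 - 1*(-3860937) = 2441/3 + 3860937 = 11585252/3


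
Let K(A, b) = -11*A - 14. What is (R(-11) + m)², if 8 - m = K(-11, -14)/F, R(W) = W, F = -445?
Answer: 1507984/198025 ≈ 7.6151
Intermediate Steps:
K(A, b) = -14 - 11*A
m = 3667/445 (m = 8 - (-14 - 11*(-11))/(-445) = 8 - (-14 + 121)*(-1)/445 = 8 - 107*(-1)/445 = 8 - 1*(-107/445) = 8 + 107/445 = 3667/445 ≈ 8.2404)
(R(-11) + m)² = (-11 + 3667/445)² = (-1228/445)² = 1507984/198025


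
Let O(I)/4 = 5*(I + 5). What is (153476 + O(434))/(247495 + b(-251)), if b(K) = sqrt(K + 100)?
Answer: 5019693590/7656721897 - 20282*I*sqrt(151)/7656721897 ≈ 0.65559 - 3.255e-5*I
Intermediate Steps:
O(I) = 100 + 20*I (O(I) = 4*(5*(I + 5)) = 4*(5*(5 + I)) = 4*(25 + 5*I) = 100 + 20*I)
b(K) = sqrt(100 + K)
(153476 + O(434))/(247495 + b(-251)) = (153476 + (100 + 20*434))/(247495 + sqrt(100 - 251)) = (153476 + (100 + 8680))/(247495 + sqrt(-151)) = (153476 + 8780)/(247495 + I*sqrt(151)) = 162256/(247495 + I*sqrt(151))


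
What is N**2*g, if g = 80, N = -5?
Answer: 2000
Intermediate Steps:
N**2*g = (-5)**2*80 = 25*80 = 2000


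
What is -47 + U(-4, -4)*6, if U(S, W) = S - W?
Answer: -47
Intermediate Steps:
-47 + U(-4, -4)*6 = -47 + (-4 - 1*(-4))*6 = -47 + (-4 + 4)*6 = -47 + 0*6 = -47 + 0 = -47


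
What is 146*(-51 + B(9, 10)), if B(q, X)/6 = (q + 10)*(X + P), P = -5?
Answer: 75774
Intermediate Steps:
B(q, X) = 6*(-5 + X)*(10 + q) (B(q, X) = 6*((q + 10)*(X - 5)) = 6*((10 + q)*(-5 + X)) = 6*((-5 + X)*(10 + q)) = 6*(-5 + X)*(10 + q))
146*(-51 + B(9, 10)) = 146*(-51 + (-300 - 30*9 + 60*10 + 6*10*9)) = 146*(-51 + (-300 - 270 + 600 + 540)) = 146*(-51 + 570) = 146*519 = 75774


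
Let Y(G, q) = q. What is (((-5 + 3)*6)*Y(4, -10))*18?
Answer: 2160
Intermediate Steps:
(((-5 + 3)*6)*Y(4, -10))*18 = (((-5 + 3)*6)*(-10))*18 = (-2*6*(-10))*18 = -12*(-10)*18 = 120*18 = 2160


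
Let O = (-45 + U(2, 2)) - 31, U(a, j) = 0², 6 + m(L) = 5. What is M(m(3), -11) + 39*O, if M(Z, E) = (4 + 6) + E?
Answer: -2965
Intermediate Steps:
m(L) = -1 (m(L) = -6 + 5 = -1)
U(a, j) = 0
M(Z, E) = 10 + E
O = -76 (O = (-45 + 0) - 31 = -45 - 31 = -76)
M(m(3), -11) + 39*O = (10 - 11) + 39*(-76) = -1 - 2964 = -2965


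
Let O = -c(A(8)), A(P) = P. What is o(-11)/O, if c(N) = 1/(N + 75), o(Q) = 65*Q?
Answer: 59345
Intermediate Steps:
c(N) = 1/(75 + N)
O = -1/83 (O = -1/(75 + 8) = -1/83 ≈ -0.012048)
o(-11)/O = (65*(-11))/(-1/83) = -715*(-83) = 59345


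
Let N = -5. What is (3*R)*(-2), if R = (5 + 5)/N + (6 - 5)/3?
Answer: 10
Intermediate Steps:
R = -5/3 (R = (5 + 5)/(-5) + (6 - 5)/3 = 10*(-1/5) + 1*(1/3) = -2 + 1/3 = -5/3 ≈ -1.6667)
(3*R)*(-2) = (3*(-5/3))*(-2) = -5*(-2) = 10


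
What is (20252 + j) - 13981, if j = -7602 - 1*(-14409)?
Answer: 13078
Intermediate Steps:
j = 6807 (j = -7602 + 14409 = 6807)
(20252 + j) - 13981 = (20252 + 6807) - 13981 = 27059 - 13981 = 13078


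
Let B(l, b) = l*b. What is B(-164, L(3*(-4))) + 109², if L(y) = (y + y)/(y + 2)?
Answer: 57437/5 ≈ 11487.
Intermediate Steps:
L(y) = 2*y/(2 + y) (L(y) = (2*y)/(2 + y) = 2*y/(2 + y))
B(l, b) = b*l
B(-164, L(3*(-4))) + 109² = (2*(3*(-4))/(2 + 3*(-4)))*(-164) + 109² = (2*(-12)/(2 - 12))*(-164) + 11881 = (2*(-12)/(-10))*(-164) + 11881 = (2*(-12)*(-⅒))*(-164) + 11881 = (12/5)*(-164) + 11881 = -1968/5 + 11881 = 57437/5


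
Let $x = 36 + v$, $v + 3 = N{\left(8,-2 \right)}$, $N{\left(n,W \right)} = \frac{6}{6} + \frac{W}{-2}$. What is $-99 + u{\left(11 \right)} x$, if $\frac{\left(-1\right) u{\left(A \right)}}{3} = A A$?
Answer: $-12804$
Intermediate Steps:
$u{\left(A \right)} = - 3 A^{2}$ ($u{\left(A \right)} = - 3 A A = - 3 A^{2}$)
$N{\left(n,W \right)} = 1 - \frac{W}{2}$ ($N{\left(n,W \right)} = 6 \cdot \frac{1}{6} + W \left(- \frac{1}{2}\right) = 1 - \frac{W}{2}$)
$v = -1$ ($v = -3 + \left(1 - -1\right) = -3 + \left(1 + 1\right) = -3 + 2 = -1$)
$x = 35$ ($x = 36 - 1 = 35$)
$-99 + u{\left(11 \right)} x = -99 + - 3 \cdot 11^{2} \cdot 35 = -99 + \left(-3\right) 121 \cdot 35 = -99 - 12705 = -12804$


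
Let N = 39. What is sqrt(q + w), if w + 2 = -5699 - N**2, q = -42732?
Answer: I*sqrt(49954) ≈ 223.5*I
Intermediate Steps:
w = -7222 (w = -2 + (-5699 - 1*39**2) = -2 + (-5699 - 1*1521) = -2 + (-5699 - 1521) = -2 - 7220 = -7222)
sqrt(q + w) = sqrt(-42732 - 7222) = sqrt(-49954) = I*sqrt(49954)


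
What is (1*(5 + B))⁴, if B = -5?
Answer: 0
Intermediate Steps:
(1*(5 + B))⁴ = (1*(5 - 5))⁴ = (1*0)⁴ = 0⁴ = 0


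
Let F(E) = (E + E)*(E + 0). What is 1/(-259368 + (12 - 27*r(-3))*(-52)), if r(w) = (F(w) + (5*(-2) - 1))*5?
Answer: -1/210852 ≈ -4.7427e-6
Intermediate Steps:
F(E) = 2*E² (F(E) = (2*E)*E = 2*E²)
r(w) = -55 + 10*w² (r(w) = (2*w² + (5*(-2) - 1))*5 = (2*w² + (-10 - 1))*5 = (2*w² - 11)*5 = (-11 + 2*w²)*5 = -55 + 10*w²)
1/(-259368 + (12 - 27*r(-3))*(-52)) = 1/(-259368 + (12 - 27*(-55 + 10*(-3)²))*(-52)) = 1/(-259368 + (12 - 27*(-55 + 10*9))*(-52)) = 1/(-259368 + (12 - 27*(-55 + 90))*(-52)) = 1/(-259368 + (12 - 27*35)*(-52)) = 1/(-259368 + (12 - 945)*(-52)) = 1/(-259368 - 933*(-52)) = 1/(-259368 + 48516) = 1/(-210852) = -1/210852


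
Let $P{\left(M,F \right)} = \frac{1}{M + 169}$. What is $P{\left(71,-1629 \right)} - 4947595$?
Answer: $- \frac{1187422799}{240} \approx -4.9476 \cdot 10^{6}$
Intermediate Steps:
$P{\left(M,F \right)} = \frac{1}{169 + M}$
$P{\left(71,-1629 \right)} - 4947595 = \frac{1}{169 + 71} - 4947595 = \frac{1}{240} - 4947595 = - \frac{1187422799}{240}$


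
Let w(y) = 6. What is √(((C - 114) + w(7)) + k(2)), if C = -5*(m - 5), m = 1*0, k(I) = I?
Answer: 9*I ≈ 9.0*I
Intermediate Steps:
m = 0
C = 25 (C = -5*(0 - 5) = -5*(-5) = 25)
√(((C - 114) + w(7)) + k(2)) = √(((25 - 114) + 6) + 2) = √((-89 + 6) + 2) = √(-83 + 2) = √(-81) = 9*I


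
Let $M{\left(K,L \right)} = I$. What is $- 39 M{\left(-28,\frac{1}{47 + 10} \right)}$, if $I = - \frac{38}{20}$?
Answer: $\frac{741}{10} \approx 74.1$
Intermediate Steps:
$I = - \frac{19}{10}$ ($I = \left(-38\right) \frac{1}{20} = - \frac{19}{10} \approx -1.9$)
$M{\left(K,L \right)} = - \frac{19}{10}$
$- 39 M{\left(-28,\frac{1}{47 + 10} \right)} = \left(-39\right) \left(- \frac{19}{10}\right) = \frac{741}{10}$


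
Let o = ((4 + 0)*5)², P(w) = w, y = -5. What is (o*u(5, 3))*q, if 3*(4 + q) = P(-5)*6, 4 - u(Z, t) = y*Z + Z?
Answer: -134400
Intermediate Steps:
u(Z, t) = 4 + 4*Z (u(Z, t) = 4 - (-5*Z + Z) = 4 - (-4)*Z = 4 + 4*Z)
o = 400 (o = (4*5)² = 20² = 400)
q = -14 (q = -4 + (-5*6)/3 = -4 + (⅓)*(-30) = -4 - 10 = -14)
(o*u(5, 3))*q = (400*(4 + 4*5))*(-14) = (400*(4 + 20))*(-14) = (400*24)*(-14) = 9600*(-14) = -134400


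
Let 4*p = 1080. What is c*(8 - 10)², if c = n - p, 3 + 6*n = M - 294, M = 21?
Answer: -1264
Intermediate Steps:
p = 270 (p = (¼)*1080 = 270)
n = -46 (n = -½ + (21 - 294)/6 = -½ + (⅙)*(-273) = -½ - 91/2 = -46)
c = -316 (c = -46 - 1*270 = -46 - 270 = -316)
c*(8 - 10)² = -316*(8 - 10)² = -316*(-2)² = -316*4 = -1264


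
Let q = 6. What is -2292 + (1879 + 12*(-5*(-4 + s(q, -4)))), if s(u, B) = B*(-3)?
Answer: -893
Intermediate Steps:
s(u, B) = -3*B
-2292 + (1879 + 12*(-5*(-4 + s(q, -4)))) = -2292 + (1879 + 12*(-5*(-4 - 3*(-4)))) = -2292 + (1879 + 12*(-5*(-4 + 12))) = -2292 + (1879 + 12*(-5*8)) = -2292 + (1879 + 12*(-40)) = -2292 + (1879 - 480) = -2292 + 1399 = -893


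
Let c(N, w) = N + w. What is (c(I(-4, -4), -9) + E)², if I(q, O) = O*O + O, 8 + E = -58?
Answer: 3969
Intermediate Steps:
E = -66 (E = -8 - 58 = -66)
I(q, O) = O + O² (I(q, O) = O² + O = O + O²)
(c(I(-4, -4), -9) + E)² = ((-4*(1 - 4) - 9) - 66)² = ((-4*(-3) - 9) - 66)² = ((12 - 9) - 66)² = (3 - 66)² = (-63)² = 3969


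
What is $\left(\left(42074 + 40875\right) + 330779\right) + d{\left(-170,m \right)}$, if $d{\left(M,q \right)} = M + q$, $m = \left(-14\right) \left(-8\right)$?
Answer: $413670$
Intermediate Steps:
$m = 112$
$\left(\left(42074 + 40875\right) + 330779\right) + d{\left(-170,m \right)} = \left(\left(42074 + 40875\right) + 330779\right) + \left(-170 + 112\right) = \left(82949 + 330779\right) - 58 = 413728 - 58 = 413670$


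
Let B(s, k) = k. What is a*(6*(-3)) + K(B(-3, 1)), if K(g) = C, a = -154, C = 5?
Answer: 2777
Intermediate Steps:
K(g) = 5
a*(6*(-3)) + K(B(-3, 1)) = -924*(-3) + 5 = -154*(-18) + 5 = 2772 + 5 = 2777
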